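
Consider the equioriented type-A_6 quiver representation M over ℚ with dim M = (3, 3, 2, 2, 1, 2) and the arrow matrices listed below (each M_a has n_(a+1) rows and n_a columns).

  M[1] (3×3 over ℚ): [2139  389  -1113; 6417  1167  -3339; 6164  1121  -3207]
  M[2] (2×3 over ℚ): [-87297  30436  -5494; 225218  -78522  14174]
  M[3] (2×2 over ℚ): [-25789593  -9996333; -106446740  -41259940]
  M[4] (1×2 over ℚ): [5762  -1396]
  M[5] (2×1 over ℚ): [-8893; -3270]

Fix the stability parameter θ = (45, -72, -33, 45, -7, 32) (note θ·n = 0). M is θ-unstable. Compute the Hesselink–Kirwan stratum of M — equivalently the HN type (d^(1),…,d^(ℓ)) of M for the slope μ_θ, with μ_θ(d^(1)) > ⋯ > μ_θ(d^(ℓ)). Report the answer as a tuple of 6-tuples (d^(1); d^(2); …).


Via rank(M_{q-1}∘⋯∘M_p): M ≅ I[1,1], I[1,3], I[1,6], I[2,2], I[4,4], I[6,6].
μ_θ-semistable layers: μ^(1)=45; μ^(2)=32; μ^(3)=19; μ^(4)=-20; μ^(5)=-72

((1, 0, 0, 1, 0, 0); (0, 0, 0, 0, 0, 2); (0, 0, 0, 1, 1, 0); (2, 2, 2, 0, 0, 0); (0, 1, 0, 0, 0, 0))


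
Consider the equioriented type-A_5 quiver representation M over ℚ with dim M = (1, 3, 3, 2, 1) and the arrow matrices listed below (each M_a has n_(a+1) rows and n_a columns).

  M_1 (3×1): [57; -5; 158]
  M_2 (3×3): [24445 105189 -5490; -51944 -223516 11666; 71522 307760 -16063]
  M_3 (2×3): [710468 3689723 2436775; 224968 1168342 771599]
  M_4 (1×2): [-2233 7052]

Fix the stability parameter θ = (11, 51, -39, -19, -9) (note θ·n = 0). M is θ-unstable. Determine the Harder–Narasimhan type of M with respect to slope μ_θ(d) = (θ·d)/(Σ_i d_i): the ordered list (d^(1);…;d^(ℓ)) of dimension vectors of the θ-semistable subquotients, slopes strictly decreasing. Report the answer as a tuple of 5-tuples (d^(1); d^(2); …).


Barcode: M ≅ I[1,2], I[2,3], I[2,5], I[3,4]. HN layers by μ_θ (6 steps, strictly decreasing):
  μ^(1)=51; μ^(2)=11; μ^(3)=6; μ^(4)=-4; μ^(5)=-19; μ^(6)=-39

((0, 1, 0, 0, 0); (1, 0, 0, 0, 0); (0, 1, 1, 0, 0); (0, 1, 1, 1, 1); (0, 0, 0, 1, 0); (0, 0, 1, 0, 0))


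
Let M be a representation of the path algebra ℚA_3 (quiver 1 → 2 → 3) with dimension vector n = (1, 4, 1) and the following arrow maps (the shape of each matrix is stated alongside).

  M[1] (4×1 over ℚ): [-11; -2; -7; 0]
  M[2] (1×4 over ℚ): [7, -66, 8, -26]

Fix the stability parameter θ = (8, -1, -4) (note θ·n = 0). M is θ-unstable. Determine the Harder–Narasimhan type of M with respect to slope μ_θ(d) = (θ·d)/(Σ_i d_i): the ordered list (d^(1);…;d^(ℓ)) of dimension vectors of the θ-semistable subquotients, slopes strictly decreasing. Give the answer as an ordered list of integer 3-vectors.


Barcode: M ≅ I[1,3], I[2,2]^3. HN layers by μ_θ (2 steps, strictly decreasing):
  μ^(1)=1; μ^(2)=-1

((1, 1, 1); (0, 3, 0))


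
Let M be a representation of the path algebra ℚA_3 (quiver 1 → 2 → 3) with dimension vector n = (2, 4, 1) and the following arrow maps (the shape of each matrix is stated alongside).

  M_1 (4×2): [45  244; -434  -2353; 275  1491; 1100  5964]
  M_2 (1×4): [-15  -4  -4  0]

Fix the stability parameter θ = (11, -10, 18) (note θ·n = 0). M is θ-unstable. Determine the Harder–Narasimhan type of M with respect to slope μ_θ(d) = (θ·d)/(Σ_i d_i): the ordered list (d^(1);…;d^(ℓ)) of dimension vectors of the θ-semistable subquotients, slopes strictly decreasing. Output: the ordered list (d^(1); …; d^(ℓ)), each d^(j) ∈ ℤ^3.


Barcode: M ≅ I[1,2], I[1,3], I[2,2]^2. HN layers by μ_θ (3 steps, strictly decreasing):
  μ^(1)=18; μ^(2)=1/2; μ^(3)=-10

((0, 0, 1); (2, 2, 0); (0, 2, 0))


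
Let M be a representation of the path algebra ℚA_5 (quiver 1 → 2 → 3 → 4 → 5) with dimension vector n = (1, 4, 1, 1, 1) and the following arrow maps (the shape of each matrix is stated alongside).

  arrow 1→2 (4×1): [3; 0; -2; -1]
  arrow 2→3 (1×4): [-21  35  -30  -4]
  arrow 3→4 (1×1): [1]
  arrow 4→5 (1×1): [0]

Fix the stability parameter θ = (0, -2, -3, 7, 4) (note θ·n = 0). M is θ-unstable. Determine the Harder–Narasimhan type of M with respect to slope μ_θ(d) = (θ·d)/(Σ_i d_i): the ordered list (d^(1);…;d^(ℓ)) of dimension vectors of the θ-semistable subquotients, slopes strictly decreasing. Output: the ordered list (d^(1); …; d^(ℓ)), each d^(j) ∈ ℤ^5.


Interval decomposition of M: I[1,4], I[2,2]^3, I[5,5].
HN type (ℓ=4): μ^(1)=7; μ^(2)=4; μ^(3)=-5/3; μ^(4)=-2

((0, 0, 0, 1, 0); (0, 0, 0, 0, 1); (1, 1, 1, 0, 0); (0, 3, 0, 0, 0))


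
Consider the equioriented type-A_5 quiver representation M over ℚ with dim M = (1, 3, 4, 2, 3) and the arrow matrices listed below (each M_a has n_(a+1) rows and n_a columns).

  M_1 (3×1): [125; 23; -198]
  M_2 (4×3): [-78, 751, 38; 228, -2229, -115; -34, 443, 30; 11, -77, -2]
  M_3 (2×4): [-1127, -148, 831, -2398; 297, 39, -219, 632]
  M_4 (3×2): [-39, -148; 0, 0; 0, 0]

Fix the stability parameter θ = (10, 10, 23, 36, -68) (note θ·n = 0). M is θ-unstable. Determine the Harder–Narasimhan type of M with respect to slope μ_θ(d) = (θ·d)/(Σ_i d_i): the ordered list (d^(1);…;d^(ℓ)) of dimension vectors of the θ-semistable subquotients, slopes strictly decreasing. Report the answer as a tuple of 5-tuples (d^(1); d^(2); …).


Via rank(M_{q-1}∘⋯∘M_p): M ≅ I[1,4], I[2,3], I[2,5], I[3,3], I[5,5]^2.
μ_θ-semistable layers: μ^(1)=36; μ^(2)=23; μ^(3)=10; μ^(4)=1/4; μ^(5)=-68

((0, 0, 0, 1, 0); (0, 0, 3, 0, 0); (1, 2, 0, 0, 0); (0, 1, 1, 1, 1); (0, 0, 0, 0, 2))


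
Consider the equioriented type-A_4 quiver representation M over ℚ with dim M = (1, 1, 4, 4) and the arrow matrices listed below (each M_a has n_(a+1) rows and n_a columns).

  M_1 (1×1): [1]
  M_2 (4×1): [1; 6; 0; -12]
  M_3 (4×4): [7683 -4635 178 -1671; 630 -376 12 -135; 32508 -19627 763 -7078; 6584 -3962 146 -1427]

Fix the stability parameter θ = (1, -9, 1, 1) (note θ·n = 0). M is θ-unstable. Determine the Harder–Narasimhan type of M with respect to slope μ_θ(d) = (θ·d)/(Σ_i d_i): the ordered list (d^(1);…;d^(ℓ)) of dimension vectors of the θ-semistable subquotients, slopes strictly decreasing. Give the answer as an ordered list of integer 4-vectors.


Interval decomposition of M: I[1,4], I[3,4]^3.
HN type (ℓ=2): μ^(1)=1; μ^(2)=-4

((0, 0, 4, 4); (1, 1, 0, 0))


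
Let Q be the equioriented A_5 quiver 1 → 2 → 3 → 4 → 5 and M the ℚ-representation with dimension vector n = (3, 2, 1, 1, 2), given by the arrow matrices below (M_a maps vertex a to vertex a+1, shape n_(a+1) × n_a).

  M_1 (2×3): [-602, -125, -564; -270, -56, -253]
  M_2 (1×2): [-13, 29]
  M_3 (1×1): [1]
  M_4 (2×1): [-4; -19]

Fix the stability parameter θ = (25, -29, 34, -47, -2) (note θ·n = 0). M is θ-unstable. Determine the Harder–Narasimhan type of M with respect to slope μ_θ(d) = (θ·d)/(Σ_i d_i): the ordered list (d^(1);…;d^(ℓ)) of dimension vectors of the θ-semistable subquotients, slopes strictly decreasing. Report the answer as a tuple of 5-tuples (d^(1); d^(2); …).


Interval decomposition of M: I[1,1], I[1,2], I[1,5], I[5,5].
HN type (ℓ=3): μ^(1)=25; μ^(2)=-2; μ^(3)=-17/4

((1, 0, 0, 0, 0); (1, 1, 0, 0, 2); (1, 1, 1, 1, 0))


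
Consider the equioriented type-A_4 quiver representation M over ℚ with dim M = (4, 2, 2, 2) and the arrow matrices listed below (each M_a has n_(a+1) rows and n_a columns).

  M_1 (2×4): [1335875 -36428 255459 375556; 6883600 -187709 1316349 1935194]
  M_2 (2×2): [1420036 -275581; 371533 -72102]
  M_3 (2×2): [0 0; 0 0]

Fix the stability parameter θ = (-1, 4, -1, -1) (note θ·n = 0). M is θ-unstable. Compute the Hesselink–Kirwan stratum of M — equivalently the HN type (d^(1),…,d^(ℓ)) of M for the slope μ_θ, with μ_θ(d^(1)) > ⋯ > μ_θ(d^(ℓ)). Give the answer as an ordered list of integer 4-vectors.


Barcode: M ≅ I[1,1]^2, I[1,3]^2, I[4,4]^2. HN layers by μ_θ (2 steps, strictly decreasing):
  μ^(1)=3/2; μ^(2)=-1

((0, 2, 2, 0); (4, 0, 0, 2))


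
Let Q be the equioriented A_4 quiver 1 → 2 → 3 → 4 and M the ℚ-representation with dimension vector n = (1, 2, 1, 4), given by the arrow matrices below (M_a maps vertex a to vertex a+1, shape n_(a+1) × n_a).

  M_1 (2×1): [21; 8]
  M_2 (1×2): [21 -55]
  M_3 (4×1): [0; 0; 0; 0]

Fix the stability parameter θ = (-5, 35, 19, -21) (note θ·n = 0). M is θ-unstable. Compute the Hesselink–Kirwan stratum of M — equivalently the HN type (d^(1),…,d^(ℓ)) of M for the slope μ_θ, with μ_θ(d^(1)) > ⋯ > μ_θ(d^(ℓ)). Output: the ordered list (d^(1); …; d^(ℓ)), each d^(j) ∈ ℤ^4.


Barcode: M ≅ I[1,3], I[2,2], I[4,4]^4. HN layers by μ_θ (4 steps, strictly decreasing):
  μ^(1)=35; μ^(2)=27; μ^(3)=-5; μ^(4)=-21

((0, 1, 0, 0); (0, 1, 1, 0); (1, 0, 0, 0); (0, 0, 0, 4))


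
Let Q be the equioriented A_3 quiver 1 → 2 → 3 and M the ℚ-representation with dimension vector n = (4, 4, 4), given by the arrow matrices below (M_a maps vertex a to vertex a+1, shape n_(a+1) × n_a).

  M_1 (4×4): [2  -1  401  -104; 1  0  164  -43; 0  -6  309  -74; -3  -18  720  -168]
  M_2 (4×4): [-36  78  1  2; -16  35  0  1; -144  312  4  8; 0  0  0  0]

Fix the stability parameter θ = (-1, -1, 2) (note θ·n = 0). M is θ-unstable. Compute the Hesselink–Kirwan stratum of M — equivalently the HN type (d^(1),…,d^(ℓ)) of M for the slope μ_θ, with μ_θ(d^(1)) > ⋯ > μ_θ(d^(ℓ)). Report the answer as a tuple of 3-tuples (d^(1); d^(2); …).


Barcode: M ≅ I[1,2]^2, I[1,3]^2, I[3,3]^2. HN layers by μ_θ (2 steps, strictly decreasing):
  μ^(1)=2; μ^(2)=-1

((0, 0, 4); (4, 4, 0))


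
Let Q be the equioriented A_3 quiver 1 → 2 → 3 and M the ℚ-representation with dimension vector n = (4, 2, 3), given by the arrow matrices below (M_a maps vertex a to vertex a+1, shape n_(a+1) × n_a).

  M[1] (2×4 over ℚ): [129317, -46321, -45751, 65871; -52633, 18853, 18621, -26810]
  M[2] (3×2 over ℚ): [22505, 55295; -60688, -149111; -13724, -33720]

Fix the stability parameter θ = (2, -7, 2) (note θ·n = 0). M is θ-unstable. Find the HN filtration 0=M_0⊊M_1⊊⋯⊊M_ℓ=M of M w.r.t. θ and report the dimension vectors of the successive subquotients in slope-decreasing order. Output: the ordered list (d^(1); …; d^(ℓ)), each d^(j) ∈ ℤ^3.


Barcode: M ≅ I[1,1]^2, I[1,3]^2, I[3,3]. HN layers by μ_θ (2 steps, strictly decreasing):
  μ^(1)=2; μ^(2)=-5/2

((2, 0, 3); (2, 2, 0))


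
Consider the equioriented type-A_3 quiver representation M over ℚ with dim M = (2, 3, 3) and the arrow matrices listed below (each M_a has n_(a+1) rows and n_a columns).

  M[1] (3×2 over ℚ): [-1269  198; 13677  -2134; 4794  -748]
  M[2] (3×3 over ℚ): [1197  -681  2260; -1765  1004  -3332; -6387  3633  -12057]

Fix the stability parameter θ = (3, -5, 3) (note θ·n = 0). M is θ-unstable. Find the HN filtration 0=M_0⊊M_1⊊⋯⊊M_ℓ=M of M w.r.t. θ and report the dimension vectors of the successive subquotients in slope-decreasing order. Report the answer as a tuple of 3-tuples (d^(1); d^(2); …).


Interval decomposition of M: I[1,1], I[1,3], I[2,3]^2.
HN type (ℓ=3): μ^(1)=3; μ^(2)=-1; μ^(3)=-5

((1, 0, 3); (1, 1, 0); (0, 2, 0))


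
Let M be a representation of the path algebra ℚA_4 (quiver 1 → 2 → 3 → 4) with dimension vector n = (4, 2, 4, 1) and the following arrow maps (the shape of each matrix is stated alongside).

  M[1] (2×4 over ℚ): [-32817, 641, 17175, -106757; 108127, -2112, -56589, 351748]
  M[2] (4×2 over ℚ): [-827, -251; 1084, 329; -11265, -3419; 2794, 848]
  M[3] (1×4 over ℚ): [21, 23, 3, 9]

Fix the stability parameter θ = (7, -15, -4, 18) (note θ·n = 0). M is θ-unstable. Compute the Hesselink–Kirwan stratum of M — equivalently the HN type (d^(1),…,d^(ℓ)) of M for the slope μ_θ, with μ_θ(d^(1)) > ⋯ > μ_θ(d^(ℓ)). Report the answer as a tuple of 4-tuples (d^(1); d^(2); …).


Barcode: M ≅ I[1,1]^2, I[1,3], I[1,4], I[3,3]^2. HN layers by μ_θ (3 steps, strictly decreasing):
  μ^(1)=18; μ^(2)=7; μ^(3)=-4

((0, 0, 0, 1); (2, 0, 0, 0); (2, 2, 4, 0))


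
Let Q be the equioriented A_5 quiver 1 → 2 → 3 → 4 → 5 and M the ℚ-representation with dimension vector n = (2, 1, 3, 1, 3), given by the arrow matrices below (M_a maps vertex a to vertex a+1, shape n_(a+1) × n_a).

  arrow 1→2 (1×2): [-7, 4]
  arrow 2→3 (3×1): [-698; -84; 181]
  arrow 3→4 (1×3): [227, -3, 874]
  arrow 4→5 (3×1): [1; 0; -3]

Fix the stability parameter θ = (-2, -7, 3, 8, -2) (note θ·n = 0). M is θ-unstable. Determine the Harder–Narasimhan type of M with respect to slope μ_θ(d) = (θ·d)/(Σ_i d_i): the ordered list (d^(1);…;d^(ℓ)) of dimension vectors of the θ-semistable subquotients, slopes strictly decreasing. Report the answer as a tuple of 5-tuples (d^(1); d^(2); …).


Interval decomposition of M: I[1,1], I[1,3], I[3,3], I[3,5], I[5,5]^2.
HN type (ℓ=3): μ^(1)=3; μ^(2)=-2; μ^(3)=-9/2

((0, 0, 3, 1, 1); (1, 0, 0, 0, 2); (1, 1, 0, 0, 0))


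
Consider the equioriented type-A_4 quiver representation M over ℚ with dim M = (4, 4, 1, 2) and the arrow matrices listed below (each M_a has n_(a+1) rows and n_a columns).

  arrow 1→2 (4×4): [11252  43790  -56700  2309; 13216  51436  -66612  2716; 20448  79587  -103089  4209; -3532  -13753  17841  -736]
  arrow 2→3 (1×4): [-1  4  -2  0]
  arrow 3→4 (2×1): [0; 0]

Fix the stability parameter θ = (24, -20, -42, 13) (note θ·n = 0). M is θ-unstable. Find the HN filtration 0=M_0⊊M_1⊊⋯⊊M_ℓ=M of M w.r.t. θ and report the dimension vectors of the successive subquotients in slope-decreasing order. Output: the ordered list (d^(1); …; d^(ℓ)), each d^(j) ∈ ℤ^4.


Barcode: M ≅ I[1,1]^2, I[1,2], I[1,3], I[2,2]^2, I[4,4]^2. HN layers by μ_θ (5 steps, strictly decreasing):
  μ^(1)=24; μ^(2)=13; μ^(3)=2; μ^(4)=-38/3; μ^(5)=-20

((2, 0, 0, 0); (0, 0, 0, 2); (1, 1, 0, 0); (1, 1, 1, 0); (0, 2, 0, 0))


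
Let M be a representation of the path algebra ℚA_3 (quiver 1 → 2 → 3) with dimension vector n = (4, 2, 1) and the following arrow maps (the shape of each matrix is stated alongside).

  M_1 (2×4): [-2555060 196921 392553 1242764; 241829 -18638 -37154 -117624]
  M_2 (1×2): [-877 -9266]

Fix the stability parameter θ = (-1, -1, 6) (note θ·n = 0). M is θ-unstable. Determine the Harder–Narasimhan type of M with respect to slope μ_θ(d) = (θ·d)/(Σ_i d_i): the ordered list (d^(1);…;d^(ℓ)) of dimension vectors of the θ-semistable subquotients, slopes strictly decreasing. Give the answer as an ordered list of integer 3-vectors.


Barcode: M ≅ I[1,1]^2, I[1,2], I[1,3]. HN layers by μ_θ (2 steps, strictly decreasing):
  μ^(1)=6; μ^(2)=-1

((0, 0, 1); (4, 2, 0))


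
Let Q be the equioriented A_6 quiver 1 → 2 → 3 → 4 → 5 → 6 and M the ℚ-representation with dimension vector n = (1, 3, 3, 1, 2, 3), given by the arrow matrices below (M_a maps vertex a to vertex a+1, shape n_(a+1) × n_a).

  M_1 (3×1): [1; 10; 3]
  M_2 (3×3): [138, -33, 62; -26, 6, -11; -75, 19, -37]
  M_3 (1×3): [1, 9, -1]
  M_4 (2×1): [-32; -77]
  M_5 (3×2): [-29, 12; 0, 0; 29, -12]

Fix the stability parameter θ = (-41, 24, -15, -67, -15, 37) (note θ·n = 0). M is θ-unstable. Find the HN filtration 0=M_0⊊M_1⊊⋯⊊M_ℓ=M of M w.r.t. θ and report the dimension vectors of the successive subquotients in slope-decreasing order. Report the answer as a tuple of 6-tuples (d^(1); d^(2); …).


Barcode: M ≅ I[1,6], I[2,3]^2, I[5,5], I[6,6]^2. HN layers by μ_θ (5 steps, strictly decreasing):
  μ^(1)=37; μ^(2)=9/2; μ^(3)=-15; μ^(4)=-58/3; μ^(5)=-41

((0, 0, 0, 0, 0, 3); (0, 2, 2, 0, 0, 0); (0, 0, 0, 0, 2, 0); (0, 1, 1, 1, 0, 0); (1, 0, 0, 0, 0, 0))


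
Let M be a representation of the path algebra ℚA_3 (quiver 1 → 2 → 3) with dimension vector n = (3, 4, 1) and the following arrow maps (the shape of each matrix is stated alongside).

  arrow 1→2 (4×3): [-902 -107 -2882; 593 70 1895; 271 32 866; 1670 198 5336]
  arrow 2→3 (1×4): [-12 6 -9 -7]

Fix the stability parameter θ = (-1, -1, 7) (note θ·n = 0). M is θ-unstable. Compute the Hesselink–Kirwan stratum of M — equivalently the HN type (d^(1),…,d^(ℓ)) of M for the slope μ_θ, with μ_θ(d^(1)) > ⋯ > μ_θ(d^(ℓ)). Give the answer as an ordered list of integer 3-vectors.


Barcode: M ≅ I[1,2]^2, I[1,3], I[2,2]. HN layers by μ_θ (2 steps, strictly decreasing):
  μ^(1)=7; μ^(2)=-1

((0, 0, 1); (3, 4, 0))


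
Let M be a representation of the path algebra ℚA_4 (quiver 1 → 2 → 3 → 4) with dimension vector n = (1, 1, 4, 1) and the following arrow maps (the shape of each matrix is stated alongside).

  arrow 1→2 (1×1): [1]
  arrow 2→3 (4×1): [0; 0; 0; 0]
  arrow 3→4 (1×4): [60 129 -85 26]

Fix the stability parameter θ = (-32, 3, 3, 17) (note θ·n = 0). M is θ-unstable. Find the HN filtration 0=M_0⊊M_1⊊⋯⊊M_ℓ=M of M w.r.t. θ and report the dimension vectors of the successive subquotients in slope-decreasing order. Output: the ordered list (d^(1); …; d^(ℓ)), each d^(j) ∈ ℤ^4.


Interval decomposition of M: I[1,2], I[3,3]^3, I[3,4].
HN type (ℓ=3): μ^(1)=17; μ^(2)=3; μ^(3)=-32

((0, 0, 0, 1); (0, 1, 4, 0); (1, 0, 0, 0))


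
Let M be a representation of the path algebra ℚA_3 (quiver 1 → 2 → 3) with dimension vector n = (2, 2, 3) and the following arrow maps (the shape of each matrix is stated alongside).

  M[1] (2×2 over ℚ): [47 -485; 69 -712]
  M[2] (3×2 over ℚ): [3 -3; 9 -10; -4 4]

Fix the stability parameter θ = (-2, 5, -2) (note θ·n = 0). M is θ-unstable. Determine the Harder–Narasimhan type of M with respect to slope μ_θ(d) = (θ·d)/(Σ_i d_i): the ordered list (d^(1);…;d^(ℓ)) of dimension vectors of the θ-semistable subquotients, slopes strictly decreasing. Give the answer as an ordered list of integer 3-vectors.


Interval decomposition of M: I[1,3]^2, I[3,3].
HN type (ℓ=2): μ^(1)=3/2; μ^(2)=-2

((0, 2, 2); (2, 0, 1))


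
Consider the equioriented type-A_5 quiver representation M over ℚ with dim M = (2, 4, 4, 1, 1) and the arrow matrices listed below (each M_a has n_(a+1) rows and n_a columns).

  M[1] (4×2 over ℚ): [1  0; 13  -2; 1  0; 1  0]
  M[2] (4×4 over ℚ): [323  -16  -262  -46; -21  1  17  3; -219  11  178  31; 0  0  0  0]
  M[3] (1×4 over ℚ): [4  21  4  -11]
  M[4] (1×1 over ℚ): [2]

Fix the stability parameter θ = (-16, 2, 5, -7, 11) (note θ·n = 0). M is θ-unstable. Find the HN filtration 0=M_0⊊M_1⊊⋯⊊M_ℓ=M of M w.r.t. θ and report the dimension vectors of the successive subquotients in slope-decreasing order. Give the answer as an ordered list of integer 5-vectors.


Barcode: M ≅ I[1,3], I[1,5], I[2,2], I[2,3], I[3,3]. HN layers by μ_θ (5 steps, strictly decreasing):
  μ^(1)=11; μ^(2)=5; μ^(3)=2; μ^(4)=0; μ^(5)=-16

((0, 0, 0, 0, 1); (0, 0, 3, 0, 0); (0, 3, 0, 0, 0); (0, 1, 1, 1, 0); (2, 0, 0, 0, 0))


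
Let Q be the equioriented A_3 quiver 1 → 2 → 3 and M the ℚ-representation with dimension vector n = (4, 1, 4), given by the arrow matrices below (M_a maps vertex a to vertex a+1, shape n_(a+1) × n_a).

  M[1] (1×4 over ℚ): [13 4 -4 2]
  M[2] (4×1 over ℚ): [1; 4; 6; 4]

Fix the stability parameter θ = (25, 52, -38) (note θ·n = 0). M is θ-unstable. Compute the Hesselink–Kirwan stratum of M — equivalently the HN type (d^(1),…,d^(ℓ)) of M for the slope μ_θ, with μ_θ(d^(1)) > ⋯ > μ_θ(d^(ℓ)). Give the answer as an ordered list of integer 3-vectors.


Barcode: M ≅ I[1,1]^3, I[1,3], I[3,3]^3. HN layers by μ_θ (3 steps, strictly decreasing):
  μ^(1)=25; μ^(2)=13; μ^(3)=-38

((3, 0, 0); (1, 1, 1); (0, 0, 3))


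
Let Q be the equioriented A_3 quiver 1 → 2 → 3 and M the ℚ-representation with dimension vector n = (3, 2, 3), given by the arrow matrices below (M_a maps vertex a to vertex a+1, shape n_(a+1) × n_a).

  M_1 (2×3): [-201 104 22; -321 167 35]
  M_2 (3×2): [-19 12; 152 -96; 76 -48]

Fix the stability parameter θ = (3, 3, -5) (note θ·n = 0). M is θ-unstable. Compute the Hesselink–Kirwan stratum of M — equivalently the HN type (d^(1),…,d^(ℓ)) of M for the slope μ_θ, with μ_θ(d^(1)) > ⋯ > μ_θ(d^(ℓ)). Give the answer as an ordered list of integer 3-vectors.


Interval decomposition of M: I[1,1], I[1,2], I[1,3], I[3,3]^2.
HN type (ℓ=3): μ^(1)=3; μ^(2)=1/3; μ^(3)=-5

((2, 1, 0); (1, 1, 1); (0, 0, 2))


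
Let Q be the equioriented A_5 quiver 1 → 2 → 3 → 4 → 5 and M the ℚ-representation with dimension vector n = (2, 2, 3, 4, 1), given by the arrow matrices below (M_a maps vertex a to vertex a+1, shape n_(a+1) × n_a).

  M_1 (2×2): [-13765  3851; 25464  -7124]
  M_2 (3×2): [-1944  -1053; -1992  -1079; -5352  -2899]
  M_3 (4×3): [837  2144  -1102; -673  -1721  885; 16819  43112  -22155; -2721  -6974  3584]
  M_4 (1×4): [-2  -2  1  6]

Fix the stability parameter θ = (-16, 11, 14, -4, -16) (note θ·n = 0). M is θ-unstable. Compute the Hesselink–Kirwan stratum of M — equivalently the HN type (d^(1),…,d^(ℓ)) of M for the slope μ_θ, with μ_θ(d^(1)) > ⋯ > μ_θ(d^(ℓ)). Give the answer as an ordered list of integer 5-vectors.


Interval decomposition of M: I[1,2], I[1,4], I[3,4], I[3,5], I[4,4].
HN type (ℓ=6): μ^(1)=11; μ^(2)=7; μ^(3)=5; μ^(4)=-2; μ^(5)=-4; μ^(6)=-16

((0, 1, 0, 0, 0); (0, 1, 1, 1, 0); (0, 0, 1, 1, 0); (0, 0, 1, 1, 1); (0, 0, 0, 1, 0); (2, 0, 0, 0, 0))


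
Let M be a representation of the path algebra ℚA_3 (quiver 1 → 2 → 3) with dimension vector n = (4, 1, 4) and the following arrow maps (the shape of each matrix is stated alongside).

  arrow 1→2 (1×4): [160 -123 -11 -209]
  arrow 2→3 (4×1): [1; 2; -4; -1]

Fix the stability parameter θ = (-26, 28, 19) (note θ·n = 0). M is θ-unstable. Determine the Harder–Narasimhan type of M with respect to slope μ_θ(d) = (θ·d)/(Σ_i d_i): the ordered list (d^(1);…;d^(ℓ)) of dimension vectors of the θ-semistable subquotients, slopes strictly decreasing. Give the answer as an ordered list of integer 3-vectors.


Interval decomposition of M: I[1,1]^3, I[1,3], I[3,3]^3.
HN type (ℓ=3): μ^(1)=47/2; μ^(2)=19; μ^(3)=-26

((0, 1, 1); (0, 0, 3); (4, 0, 0))


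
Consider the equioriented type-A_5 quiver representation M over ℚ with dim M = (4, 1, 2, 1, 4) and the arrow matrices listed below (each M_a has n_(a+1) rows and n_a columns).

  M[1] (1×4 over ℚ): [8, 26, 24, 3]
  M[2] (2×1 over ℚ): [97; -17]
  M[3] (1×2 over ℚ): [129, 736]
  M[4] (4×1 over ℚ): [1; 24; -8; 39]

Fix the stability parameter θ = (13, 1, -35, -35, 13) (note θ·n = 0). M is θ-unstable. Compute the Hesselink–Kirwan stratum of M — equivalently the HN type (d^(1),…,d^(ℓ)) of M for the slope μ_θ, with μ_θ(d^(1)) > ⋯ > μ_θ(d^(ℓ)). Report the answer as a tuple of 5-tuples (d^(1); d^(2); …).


Barcode: M ≅ I[1,1]^3, I[1,5], I[3,3], I[5,5]^3. HN layers by μ_θ (3 steps, strictly decreasing):
  μ^(1)=13; μ^(2)=-14; μ^(3)=-35

((3, 0, 0, 0, 4); (1, 1, 1, 1, 0); (0, 0, 1, 0, 0))


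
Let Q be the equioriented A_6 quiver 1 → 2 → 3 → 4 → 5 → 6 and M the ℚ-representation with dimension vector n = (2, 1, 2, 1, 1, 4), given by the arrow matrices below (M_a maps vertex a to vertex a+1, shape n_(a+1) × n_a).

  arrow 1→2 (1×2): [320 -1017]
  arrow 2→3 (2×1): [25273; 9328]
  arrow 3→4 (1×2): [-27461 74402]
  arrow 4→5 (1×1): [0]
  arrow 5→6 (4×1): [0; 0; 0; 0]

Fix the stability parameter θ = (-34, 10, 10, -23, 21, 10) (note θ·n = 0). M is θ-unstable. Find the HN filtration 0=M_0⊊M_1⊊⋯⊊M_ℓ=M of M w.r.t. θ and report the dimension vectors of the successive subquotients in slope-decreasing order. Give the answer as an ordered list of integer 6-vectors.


Interval decomposition of M: I[1,1], I[1,4], I[3,3], I[5,5], I[6,6]^4.
HN type (ℓ=4): μ^(1)=21; μ^(2)=10; μ^(3)=-1; μ^(4)=-34

((0, 0, 0, 0, 1, 0); (0, 0, 1, 0, 0, 4); (0, 1, 1, 1, 0, 0); (2, 0, 0, 0, 0, 0))


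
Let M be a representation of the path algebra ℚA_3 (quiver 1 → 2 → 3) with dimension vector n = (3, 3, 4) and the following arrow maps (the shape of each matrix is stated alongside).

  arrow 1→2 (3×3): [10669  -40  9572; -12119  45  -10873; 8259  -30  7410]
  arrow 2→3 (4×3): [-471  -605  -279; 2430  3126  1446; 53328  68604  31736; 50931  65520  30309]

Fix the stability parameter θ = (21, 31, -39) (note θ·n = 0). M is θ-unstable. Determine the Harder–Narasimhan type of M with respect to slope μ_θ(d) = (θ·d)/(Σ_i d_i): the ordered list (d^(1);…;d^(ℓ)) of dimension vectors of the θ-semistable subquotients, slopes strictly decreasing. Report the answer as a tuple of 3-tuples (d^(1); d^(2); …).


Barcode: M ≅ I[1,1], I[1,2], I[1,3], I[2,3], I[3,3]^2. HN layers by μ_θ (5 steps, strictly decreasing):
  μ^(1)=31; μ^(2)=21; μ^(3)=13/3; μ^(4)=-4; μ^(5)=-39

((0, 1, 0); (2, 0, 0); (1, 1, 1); (0, 1, 1); (0, 0, 2))


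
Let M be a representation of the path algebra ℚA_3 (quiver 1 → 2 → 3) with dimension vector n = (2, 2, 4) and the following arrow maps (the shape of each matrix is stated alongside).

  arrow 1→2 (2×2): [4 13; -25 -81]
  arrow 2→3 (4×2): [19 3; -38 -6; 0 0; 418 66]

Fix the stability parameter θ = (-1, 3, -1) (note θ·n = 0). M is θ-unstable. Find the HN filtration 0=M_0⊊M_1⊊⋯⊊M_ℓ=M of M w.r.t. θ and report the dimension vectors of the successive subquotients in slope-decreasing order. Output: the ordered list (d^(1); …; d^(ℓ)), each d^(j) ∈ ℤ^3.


Via rank(M_{q-1}∘⋯∘M_p): M ≅ I[1,2], I[1,3], I[3,3]^3.
μ_θ-semistable layers: μ^(1)=3; μ^(2)=1; μ^(3)=-1

((0, 1, 0); (0, 1, 1); (2, 0, 3))


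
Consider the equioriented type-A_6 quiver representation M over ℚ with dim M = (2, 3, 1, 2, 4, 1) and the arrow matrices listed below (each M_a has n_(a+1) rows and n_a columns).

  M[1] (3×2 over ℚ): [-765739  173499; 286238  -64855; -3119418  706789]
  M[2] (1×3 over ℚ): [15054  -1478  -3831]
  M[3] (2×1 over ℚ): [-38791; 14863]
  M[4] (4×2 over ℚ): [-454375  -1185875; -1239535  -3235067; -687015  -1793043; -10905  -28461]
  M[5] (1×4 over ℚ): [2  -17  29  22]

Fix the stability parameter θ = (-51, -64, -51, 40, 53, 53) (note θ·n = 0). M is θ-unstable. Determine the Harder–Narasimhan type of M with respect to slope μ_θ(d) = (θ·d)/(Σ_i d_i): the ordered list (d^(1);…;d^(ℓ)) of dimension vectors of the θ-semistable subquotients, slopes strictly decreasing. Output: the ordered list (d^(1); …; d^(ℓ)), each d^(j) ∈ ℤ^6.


Barcode: M ≅ I[1,2], I[1,5], I[2,2], I[4,4], I[5,5]^2, I[5,6]. HN layers by μ_θ (5 steps, strictly decreasing):
  μ^(1)=53; μ^(2)=40; μ^(3)=-51; μ^(4)=-115/2; μ^(5)=-64

((0, 0, 0, 0, 4, 1); (0, 0, 0, 2, 0, 0); (0, 0, 1, 0, 0, 0); (2, 2, 0, 0, 0, 0); (0, 1, 0, 0, 0, 0))


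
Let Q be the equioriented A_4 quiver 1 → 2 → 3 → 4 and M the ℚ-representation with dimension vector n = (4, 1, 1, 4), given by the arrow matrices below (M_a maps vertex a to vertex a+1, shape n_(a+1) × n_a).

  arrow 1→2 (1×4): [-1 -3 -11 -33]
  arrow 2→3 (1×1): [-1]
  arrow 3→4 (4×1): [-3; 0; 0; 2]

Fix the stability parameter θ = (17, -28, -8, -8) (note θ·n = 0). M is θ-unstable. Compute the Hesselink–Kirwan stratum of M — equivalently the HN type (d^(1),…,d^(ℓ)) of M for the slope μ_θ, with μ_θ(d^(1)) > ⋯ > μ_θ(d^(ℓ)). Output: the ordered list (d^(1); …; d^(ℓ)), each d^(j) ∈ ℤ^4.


Barcode: M ≅ I[1,1]^3, I[1,4], I[4,4]^3. HN layers by μ_θ (3 steps, strictly decreasing):
  μ^(1)=17; μ^(2)=-27/4; μ^(3)=-8

((3, 0, 0, 0); (1, 1, 1, 1); (0, 0, 0, 3))


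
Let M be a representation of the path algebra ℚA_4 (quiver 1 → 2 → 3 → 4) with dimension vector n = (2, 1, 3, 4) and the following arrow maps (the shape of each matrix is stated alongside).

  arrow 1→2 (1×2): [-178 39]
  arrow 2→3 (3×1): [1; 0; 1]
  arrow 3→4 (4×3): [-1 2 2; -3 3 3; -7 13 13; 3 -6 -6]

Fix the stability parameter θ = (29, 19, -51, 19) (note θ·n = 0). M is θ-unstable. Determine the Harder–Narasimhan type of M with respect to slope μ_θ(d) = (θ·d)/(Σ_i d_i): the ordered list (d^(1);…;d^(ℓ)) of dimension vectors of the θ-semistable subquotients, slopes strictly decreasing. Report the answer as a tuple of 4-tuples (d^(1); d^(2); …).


Interval decomposition of M: I[1,1], I[1,4], I[3,3], I[3,4], I[4,4]^2.
HN type (ℓ=4): μ^(1)=29; μ^(2)=19; μ^(3)=-1; μ^(4)=-51

((1, 0, 0, 0); (0, 0, 0, 4); (1, 1, 1, 0); (0, 0, 2, 0))


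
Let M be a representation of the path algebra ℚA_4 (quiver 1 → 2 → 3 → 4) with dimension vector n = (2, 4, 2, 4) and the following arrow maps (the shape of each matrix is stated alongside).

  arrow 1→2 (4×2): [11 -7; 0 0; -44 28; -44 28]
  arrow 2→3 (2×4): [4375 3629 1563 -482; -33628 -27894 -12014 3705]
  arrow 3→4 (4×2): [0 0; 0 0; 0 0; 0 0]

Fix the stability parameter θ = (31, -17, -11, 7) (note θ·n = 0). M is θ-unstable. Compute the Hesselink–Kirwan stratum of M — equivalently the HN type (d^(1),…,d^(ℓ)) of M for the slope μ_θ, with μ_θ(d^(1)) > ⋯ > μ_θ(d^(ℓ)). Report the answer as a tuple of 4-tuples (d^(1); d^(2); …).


Interval decomposition of M: I[1,1], I[1,3], I[2,2]^2, I[2,3], I[4,4]^4.
HN type (ℓ=5): μ^(1)=31; μ^(2)=7; μ^(3)=1; μ^(4)=-11; μ^(5)=-17

((1, 0, 0, 0); (0, 0, 0, 4); (1, 1, 1, 0); (0, 0, 1, 0); (0, 3, 0, 0))


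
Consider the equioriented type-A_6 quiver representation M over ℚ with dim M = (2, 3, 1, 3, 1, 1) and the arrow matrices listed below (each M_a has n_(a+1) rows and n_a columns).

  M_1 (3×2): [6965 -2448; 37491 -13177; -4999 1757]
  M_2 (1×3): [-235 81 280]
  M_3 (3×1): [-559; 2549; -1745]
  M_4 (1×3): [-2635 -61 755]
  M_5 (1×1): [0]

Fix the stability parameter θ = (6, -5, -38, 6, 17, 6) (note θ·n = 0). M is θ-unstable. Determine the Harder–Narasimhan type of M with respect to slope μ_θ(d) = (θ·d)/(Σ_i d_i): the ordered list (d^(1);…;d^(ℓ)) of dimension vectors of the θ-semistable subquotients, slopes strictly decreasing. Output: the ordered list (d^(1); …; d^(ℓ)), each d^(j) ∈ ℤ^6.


Interval decomposition of M: I[1,2], I[1,5], I[2,2], I[4,4]^2, I[6,6].
HN type (ℓ=5): μ^(1)=17; μ^(2)=6; μ^(3)=1/2; μ^(4)=-5; μ^(5)=-37/3

((0, 0, 0, 0, 1, 0); (0, 0, 0, 3, 0, 1); (1, 1, 0, 0, 0, 0); (0, 1, 0, 0, 0, 0); (1, 1, 1, 0, 0, 0))


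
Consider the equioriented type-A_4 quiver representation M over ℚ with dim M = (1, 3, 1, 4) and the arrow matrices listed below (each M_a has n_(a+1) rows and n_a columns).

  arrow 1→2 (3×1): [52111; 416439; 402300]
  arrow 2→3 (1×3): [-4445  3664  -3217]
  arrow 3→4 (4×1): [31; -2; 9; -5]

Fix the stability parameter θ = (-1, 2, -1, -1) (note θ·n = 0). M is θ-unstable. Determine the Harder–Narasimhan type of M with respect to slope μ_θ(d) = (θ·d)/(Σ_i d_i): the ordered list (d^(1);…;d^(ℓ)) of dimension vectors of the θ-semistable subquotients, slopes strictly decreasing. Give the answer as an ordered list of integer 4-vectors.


Via rank(M_{q-1}∘⋯∘M_p): M ≅ I[1,4], I[2,2]^2, I[4,4]^3.
μ_θ-semistable layers: μ^(1)=2; μ^(2)=0; μ^(3)=-1

((0, 2, 0, 0); (0, 1, 1, 1); (1, 0, 0, 3))


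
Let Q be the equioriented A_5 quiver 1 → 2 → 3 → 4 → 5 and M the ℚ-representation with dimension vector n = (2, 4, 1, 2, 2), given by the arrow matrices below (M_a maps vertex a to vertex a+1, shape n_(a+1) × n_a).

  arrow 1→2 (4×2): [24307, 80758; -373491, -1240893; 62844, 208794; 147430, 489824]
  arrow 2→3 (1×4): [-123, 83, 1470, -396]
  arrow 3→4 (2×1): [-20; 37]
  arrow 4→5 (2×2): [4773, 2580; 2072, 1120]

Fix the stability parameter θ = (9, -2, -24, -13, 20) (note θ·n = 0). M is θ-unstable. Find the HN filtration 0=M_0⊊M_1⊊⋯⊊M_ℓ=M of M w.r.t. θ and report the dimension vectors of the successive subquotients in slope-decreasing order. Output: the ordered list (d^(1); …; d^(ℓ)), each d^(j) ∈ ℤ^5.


Barcode: M ≅ I[1,2], I[1,4], I[2,2]^2, I[4,5], I[5,5]. HN layers by μ_θ (5 steps, strictly decreasing):
  μ^(1)=20; μ^(2)=7/2; μ^(3)=-2; μ^(4)=-15/2; μ^(5)=-13

((0, 0, 0, 0, 2); (1, 1, 0, 0, 0); (0, 2, 0, 0, 0); (1, 1, 1, 1, 0); (0, 0, 0, 1, 0))


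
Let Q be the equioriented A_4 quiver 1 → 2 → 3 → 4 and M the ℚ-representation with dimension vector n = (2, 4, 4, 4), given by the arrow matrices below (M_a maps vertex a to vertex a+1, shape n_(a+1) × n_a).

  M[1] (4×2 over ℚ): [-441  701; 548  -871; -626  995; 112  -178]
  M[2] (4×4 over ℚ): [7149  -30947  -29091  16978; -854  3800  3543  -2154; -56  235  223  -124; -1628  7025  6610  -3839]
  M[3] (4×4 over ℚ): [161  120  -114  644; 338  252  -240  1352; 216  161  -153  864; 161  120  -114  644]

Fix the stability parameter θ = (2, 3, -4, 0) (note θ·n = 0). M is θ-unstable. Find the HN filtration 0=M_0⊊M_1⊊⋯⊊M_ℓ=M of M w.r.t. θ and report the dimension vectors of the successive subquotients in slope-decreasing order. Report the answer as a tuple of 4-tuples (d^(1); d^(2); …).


Interval decomposition of M: I[1,4]^2, I[2,3]^2, I[4,4]^2.
HN type (ℓ=3): μ^(1)=1/4; μ^(2)=0; μ^(3)=-1/2

((2, 2, 2, 2); (0, 0, 0, 2); (0, 2, 2, 0))


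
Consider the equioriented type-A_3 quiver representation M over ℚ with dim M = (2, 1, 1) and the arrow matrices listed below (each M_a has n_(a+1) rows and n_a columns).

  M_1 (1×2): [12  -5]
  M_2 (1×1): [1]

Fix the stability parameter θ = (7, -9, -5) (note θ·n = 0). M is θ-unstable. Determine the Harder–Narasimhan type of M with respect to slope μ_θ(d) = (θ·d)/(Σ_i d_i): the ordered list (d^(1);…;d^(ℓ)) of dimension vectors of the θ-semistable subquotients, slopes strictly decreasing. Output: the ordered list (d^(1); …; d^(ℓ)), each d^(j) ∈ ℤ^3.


Via rank(M_{q-1}∘⋯∘M_p): M ≅ I[1,1], I[1,3].
μ_θ-semistable layers: μ^(1)=7; μ^(2)=-7/3

((1, 0, 0); (1, 1, 1))


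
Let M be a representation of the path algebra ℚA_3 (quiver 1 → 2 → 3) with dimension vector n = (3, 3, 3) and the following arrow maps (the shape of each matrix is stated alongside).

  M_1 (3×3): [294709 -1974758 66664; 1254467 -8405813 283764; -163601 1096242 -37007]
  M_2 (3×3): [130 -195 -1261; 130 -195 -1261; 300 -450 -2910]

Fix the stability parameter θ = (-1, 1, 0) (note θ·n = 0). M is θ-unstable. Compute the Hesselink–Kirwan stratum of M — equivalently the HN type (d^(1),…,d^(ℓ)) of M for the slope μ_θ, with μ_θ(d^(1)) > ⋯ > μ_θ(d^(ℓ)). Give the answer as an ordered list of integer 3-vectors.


Via rank(M_{q-1}∘⋯∘M_p): M ≅ I[1,2]^2, I[1,3], I[3,3]^2.
μ_θ-semistable layers: μ^(1)=1; μ^(2)=1/2; μ^(3)=0; μ^(4)=-1

((0, 2, 0); (0, 1, 1); (0, 0, 2); (3, 0, 0))


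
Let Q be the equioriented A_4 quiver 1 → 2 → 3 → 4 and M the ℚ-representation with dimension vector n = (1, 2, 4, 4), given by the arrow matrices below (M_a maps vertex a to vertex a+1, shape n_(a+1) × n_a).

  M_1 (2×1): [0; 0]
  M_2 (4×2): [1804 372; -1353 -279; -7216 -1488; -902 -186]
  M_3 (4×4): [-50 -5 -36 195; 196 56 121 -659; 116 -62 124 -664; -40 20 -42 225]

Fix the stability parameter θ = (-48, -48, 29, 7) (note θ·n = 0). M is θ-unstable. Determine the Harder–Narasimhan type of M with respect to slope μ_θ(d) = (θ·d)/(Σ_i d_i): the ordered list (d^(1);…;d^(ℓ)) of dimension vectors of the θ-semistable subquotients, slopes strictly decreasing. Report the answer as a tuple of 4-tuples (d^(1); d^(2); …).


Via rank(M_{q-1}∘⋯∘M_p): M ≅ I[1,1], I[2,2], I[2,4], I[3,3], I[3,4]^2, I[4,4].
μ_θ-semistable layers: μ^(1)=29; μ^(2)=18; μ^(3)=7; μ^(4)=-48

((0, 0, 1, 0); (0, 0, 3, 3); (0, 0, 0, 1); (1, 2, 0, 0))


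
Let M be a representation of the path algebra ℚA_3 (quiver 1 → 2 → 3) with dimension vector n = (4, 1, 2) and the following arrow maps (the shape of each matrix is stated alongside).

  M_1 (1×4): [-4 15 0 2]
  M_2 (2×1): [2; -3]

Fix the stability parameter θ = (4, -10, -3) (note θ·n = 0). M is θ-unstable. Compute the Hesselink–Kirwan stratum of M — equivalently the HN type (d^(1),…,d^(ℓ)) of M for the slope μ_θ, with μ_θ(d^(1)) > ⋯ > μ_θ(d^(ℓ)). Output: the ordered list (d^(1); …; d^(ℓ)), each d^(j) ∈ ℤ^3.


Via rank(M_{q-1}∘⋯∘M_p): M ≅ I[1,1]^3, I[1,3], I[3,3].
μ_θ-semistable layers: μ^(1)=4; μ^(2)=-3

((3, 0, 0); (1, 1, 2))


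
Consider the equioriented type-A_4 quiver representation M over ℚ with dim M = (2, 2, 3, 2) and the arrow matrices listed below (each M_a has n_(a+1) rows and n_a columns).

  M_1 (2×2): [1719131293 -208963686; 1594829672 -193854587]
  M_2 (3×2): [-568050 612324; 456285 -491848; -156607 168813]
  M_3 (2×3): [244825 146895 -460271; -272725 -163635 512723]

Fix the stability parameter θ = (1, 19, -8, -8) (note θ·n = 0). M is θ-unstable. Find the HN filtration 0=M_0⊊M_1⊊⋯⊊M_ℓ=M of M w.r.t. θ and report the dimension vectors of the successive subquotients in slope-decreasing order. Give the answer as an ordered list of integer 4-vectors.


Barcode: M ≅ I[1,3], I[1,4], I[3,3], I[4,4]. HN layers by μ_θ (3 steps, strictly decreasing):
  μ^(1)=11/2; μ^(2)=1; μ^(3)=-8

((0, 1, 1, 0); (2, 1, 1, 1); (0, 0, 1, 1))


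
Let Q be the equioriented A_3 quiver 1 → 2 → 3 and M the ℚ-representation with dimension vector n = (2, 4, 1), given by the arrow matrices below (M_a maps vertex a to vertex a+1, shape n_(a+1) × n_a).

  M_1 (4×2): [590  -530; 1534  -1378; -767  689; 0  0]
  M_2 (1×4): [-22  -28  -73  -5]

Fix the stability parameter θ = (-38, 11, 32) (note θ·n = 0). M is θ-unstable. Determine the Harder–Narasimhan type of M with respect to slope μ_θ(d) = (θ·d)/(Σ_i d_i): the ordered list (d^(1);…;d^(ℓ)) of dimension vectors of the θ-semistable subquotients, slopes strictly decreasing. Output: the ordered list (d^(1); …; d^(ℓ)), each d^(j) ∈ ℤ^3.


Barcode: M ≅ I[1,1], I[1,3], I[2,2]^3. HN layers by μ_θ (3 steps, strictly decreasing):
  μ^(1)=32; μ^(2)=11; μ^(3)=-38

((0, 0, 1); (0, 4, 0); (2, 0, 0))


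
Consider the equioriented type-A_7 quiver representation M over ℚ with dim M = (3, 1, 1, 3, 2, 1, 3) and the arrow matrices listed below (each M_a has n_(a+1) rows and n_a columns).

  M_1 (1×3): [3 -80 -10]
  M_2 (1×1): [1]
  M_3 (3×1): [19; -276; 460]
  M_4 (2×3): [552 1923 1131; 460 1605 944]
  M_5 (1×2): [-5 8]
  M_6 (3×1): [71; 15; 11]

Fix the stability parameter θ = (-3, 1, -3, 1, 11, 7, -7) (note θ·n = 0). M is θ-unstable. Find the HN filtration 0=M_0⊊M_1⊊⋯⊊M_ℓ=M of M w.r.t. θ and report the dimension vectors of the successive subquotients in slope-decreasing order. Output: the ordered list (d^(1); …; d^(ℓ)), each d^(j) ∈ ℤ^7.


Interval decomposition of M: I[1,1]^2, I[1,4], I[4,5], I[4,7], I[7,7]^2.
HN type (ℓ=6): μ^(1)=11; μ^(2)=11/3; μ^(3)=1; μ^(4)=-1; μ^(5)=-3; μ^(6)=-7

((0, 0, 0, 0, 1, 0, 0); (0, 0, 0, 0, 1, 1, 1); (0, 0, 0, 3, 0, 0, 0); (0, 1, 1, 0, 0, 0, 0); (3, 0, 0, 0, 0, 0, 0); (0, 0, 0, 0, 0, 0, 2))


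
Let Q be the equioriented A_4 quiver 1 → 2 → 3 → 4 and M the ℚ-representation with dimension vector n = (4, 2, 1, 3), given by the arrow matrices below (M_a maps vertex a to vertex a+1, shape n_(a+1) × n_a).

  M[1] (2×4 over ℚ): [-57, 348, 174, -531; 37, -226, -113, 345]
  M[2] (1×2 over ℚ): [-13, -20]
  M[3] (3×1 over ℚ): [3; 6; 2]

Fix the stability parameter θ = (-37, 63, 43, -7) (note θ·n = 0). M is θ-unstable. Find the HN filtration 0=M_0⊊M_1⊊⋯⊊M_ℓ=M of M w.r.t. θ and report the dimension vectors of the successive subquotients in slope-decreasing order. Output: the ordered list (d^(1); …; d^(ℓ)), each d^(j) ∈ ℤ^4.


Interval decomposition of M: I[1,1]^2, I[1,2], I[1,4], I[4,4]^2.
HN type (ℓ=4): μ^(1)=63; μ^(2)=33; μ^(3)=-7; μ^(4)=-37

((0, 1, 0, 0); (0, 1, 1, 1); (0, 0, 0, 2); (4, 0, 0, 0))


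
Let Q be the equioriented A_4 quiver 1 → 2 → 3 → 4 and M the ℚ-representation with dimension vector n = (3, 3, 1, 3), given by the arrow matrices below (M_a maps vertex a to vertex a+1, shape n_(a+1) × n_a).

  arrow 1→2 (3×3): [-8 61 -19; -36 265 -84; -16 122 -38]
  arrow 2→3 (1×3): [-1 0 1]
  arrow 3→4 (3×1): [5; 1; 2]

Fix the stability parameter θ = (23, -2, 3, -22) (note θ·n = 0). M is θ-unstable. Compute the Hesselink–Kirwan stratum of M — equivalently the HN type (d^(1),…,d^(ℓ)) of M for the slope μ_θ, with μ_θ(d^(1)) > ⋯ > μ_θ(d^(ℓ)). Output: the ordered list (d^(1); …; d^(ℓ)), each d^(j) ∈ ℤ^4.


Interval decomposition of M: I[1,1], I[1,2], I[1,4], I[2,2], I[4,4]^2.
HN type (ℓ=5): μ^(1)=23; μ^(2)=21/2; μ^(3)=1/2; μ^(4)=-2; μ^(5)=-22

((1, 0, 0, 0); (1, 1, 0, 0); (1, 1, 1, 1); (0, 1, 0, 0); (0, 0, 0, 2))
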